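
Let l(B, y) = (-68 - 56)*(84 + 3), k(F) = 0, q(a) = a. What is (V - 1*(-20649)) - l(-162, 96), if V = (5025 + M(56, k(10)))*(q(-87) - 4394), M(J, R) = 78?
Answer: -22835106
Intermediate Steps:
l(B, y) = -10788 (l(B, y) = -124*87 = -10788)
V = -22866543 (V = (5025 + 78)*(-87 - 4394) = 5103*(-4481) = -22866543)
(V - 1*(-20649)) - l(-162, 96) = (-22866543 - 1*(-20649)) - 1*(-10788) = (-22866543 + 20649) + 10788 = -22845894 + 10788 = -22835106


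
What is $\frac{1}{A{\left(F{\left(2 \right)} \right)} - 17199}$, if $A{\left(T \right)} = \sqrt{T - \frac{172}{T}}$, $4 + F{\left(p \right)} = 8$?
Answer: $- \frac{441}{7584760} - \frac{i \sqrt{39}}{295805640} \approx -5.8143 \cdot 10^{-5} - 2.1112 \cdot 10^{-8} i$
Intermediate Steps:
$F{\left(p \right)} = 4$ ($F{\left(p \right)} = -4 + 8 = 4$)
$\frac{1}{A{\left(F{\left(2 \right)} \right)} - 17199} = \frac{1}{\sqrt{4 - \frac{172}{4}} - 17199} = \frac{1}{\sqrt{4 - 43} - 17199} = \frac{1}{\sqrt{-39} - 17199} = \frac{1}{i \sqrt{39} - 17199} = \frac{1}{-17199 + i \sqrt{39}}$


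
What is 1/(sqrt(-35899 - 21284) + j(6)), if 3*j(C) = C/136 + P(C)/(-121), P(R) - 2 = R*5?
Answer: -913308/711052999033 - 609299856*I*sqrt(1167)/4977370993231 ≈ -1.2844e-6 - 0.0041818*I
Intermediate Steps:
P(R) = 2 + 5*R (P(R) = 2 + R*5 = 2 + 5*R)
j(C) = -2/363 - 559*C/49368 (j(C) = (C/136 + (2 + 5*C)/(-121))/3 = (C*(1/136) + (2 + 5*C)*(-1/121))/3 = (C/136 + (-2/121 - 5*C/121))/3 = (-2/121 - 559*C/16456)/3 = -2/363 - 559*C/49368)
1/(sqrt(-35899 - 21284) + j(6)) = 1/(sqrt(-35899 - 21284) + (-2/363 - 559/49368*6)) = 1/(sqrt(-57183) + (-2/363 - 559/8228)) = 1/(7*I*sqrt(1167) - 1813/24684) = 1/(-1813/24684 + 7*I*sqrt(1167))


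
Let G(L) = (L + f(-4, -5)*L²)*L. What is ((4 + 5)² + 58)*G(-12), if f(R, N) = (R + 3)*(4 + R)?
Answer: 20016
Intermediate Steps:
f(R, N) = (3 + R)*(4 + R)
G(L) = L² (G(L) = (L + (12 + (-4)² + 7*(-4))*L²)*L = (L + (12 + 16 - 28)*L²)*L = (L + 0*L²)*L = (L + 0)*L = L*L = L²)
((4 + 5)² + 58)*G(-12) = ((4 + 5)² + 58)*(-12)² = (9² + 58)*144 = (81 + 58)*144 = 139*144 = 20016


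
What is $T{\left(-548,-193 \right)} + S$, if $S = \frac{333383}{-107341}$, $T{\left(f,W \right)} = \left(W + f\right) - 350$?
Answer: $- \frac{117442414}{107341} \approx -1094.1$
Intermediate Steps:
$T{\left(f,W \right)} = -350 + W + f$
$S = - \frac{333383}{107341}$ ($S = 333383 \left(- \frac{1}{107341}\right) = - \frac{333383}{107341} \approx -3.1058$)
$T{\left(-548,-193 \right)} + S = \left(-350 - 193 - 548\right) - \frac{333383}{107341} = -1091 - \frac{333383}{107341} = - \frac{117442414}{107341}$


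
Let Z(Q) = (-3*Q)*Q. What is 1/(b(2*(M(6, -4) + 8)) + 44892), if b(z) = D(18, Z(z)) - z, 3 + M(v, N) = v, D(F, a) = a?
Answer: 1/43418 ≈ 2.3032e-5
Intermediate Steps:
Z(Q) = -3*Q²
M(v, N) = -3 + v
b(z) = -z - 3*z² (b(z) = -3*z² - z = -z - 3*z²)
1/(b(2*(M(6, -4) + 8)) + 44892) = 1/((2*((-3 + 6) + 8))*(-1 - 6*((-3 + 6) + 8)) + 44892) = 1/((2*(3 + 8))*(-1 - 6*(3 + 8)) + 44892) = 1/((2*11)*(-1 - 6*11) + 44892) = 1/(22*(-1 - 3*22) + 44892) = 1/(22*(-1 - 66) + 44892) = 1/(22*(-67) + 44892) = 1/(-1474 + 44892) = 1/43418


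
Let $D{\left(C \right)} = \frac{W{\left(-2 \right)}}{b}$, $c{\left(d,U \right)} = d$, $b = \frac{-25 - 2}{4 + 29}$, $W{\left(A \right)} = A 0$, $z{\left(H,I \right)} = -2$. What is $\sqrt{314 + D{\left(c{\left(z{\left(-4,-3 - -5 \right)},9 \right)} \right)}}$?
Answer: $\sqrt{314} \approx 17.72$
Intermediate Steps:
$W{\left(A \right)} = 0$
$b = - \frac{9}{11}$ ($b = - \frac{27}{33} = \left(-27\right) \frac{1}{33} = - \frac{9}{11} \approx -0.81818$)
$D{\left(C \right)} = 0$ ($D{\left(C \right)} = \frac{0}{- \frac{9}{11}} = 0 \left(- \frac{11}{9}\right) = 0$)
$\sqrt{314 + D{\left(c{\left(z{\left(-4,-3 - -5 \right)},9 \right)} \right)}} = \sqrt{314 + 0} = \sqrt{314}$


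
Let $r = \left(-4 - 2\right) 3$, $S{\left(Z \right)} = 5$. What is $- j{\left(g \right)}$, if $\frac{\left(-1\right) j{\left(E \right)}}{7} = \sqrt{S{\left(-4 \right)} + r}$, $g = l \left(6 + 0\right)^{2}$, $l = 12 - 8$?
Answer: $7 i \sqrt{13} \approx 25.239 i$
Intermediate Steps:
$l = 4$ ($l = 12 - 8 = 4$)
$r = -18$ ($r = \left(-6\right) 3 = -18$)
$g = 144$ ($g = 4 \left(6 + 0\right)^{2} = 4 \cdot 6^{2} = 4 \cdot 36 = 144$)
$j{\left(E \right)} = - 7 i \sqrt{13}$ ($j{\left(E \right)} = - 7 \sqrt{5 - 18} = - 7 \sqrt{-13} = - 7 i \sqrt{13}$)
$- j{\left(g \right)} = - \left(-7\right) i \sqrt{13} = 7 i \sqrt{13}$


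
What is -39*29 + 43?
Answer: -1088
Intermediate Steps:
-39*29 + 43 = -1131 + 43 = -1088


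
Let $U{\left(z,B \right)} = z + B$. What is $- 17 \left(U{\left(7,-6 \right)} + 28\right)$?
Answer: $-493$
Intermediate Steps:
$U{\left(z,B \right)} = B + z$
$- 17 \left(U{\left(7,-6 \right)} + 28\right) = - 17 \left(\left(-6 + 7\right) + 28\right) = - 17 \left(1 + 28\right) = \left(-17\right) 29 = -493$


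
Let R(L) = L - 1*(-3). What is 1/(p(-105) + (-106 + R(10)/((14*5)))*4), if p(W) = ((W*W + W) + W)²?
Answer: 35/4093733061 ≈ 8.5496e-9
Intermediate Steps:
R(L) = 3 + L (R(L) = L + 3 = 3 + L)
p(W) = (W² + 2*W)² (p(W) = ((W² + W) + W)² = ((W + W²) + W)² = (W² + 2*W)²)
1/(p(-105) + (-106 + R(10)/((14*5)))*4) = 1/((-105)²*(2 - 105)² + (-106 + (3 + 10)/((14*5)))*4) = 1/(11025*(-103)² + (-106 + 13/70)*4) = 1/(11025*10609 + (-106 + 13*(1/70))*4) = 1/(116964225 + (-106 + 13/70)*4) = 1/(116964225 - 7407/70*4) = 1/(116964225 - 14814/35) = 1/(4093733061/35) = 35/4093733061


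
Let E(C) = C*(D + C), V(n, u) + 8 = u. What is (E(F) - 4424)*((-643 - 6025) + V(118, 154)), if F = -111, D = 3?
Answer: -49332408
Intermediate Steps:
V(n, u) = -8 + u
E(C) = C*(3 + C)
(E(F) - 4424)*((-643 - 6025) + V(118, 154)) = (-111*(3 - 111) - 4424)*((-643 - 6025) + (-8 + 154)) = (-111*(-108) - 4424)*(-6668 + 146) = (11988 - 4424)*(-6522) = 7564*(-6522) = -49332408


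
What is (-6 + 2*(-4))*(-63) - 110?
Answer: 772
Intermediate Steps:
(-6 + 2*(-4))*(-63) - 110 = (-6 - 8)*(-63) - 110 = -14*(-63) - 110 = 882 - 110 = 772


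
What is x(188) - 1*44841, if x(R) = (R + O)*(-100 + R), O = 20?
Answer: -26537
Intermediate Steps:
x(R) = (-100 + R)*(20 + R) (x(R) = (R + 20)*(-100 + R) = (20 + R)*(-100 + R) = (-100 + R)*(20 + R))
x(188) - 1*44841 = (-2000 + 188**2 - 80*188) - 1*44841 = (-2000 + 35344 - 15040) - 44841 = 18304 - 44841 = -26537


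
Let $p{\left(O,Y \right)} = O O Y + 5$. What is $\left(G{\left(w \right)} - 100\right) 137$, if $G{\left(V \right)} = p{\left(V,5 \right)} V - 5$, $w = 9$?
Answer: $491145$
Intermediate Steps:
$p{\left(O,Y \right)} = 5 + Y O^{2}$ ($p{\left(O,Y \right)} = O^{2} Y + 5 = Y O^{2} + 5 = 5 + Y O^{2}$)
$G{\left(V \right)} = -5 + V \left(5 + 5 V^{2}\right)$ ($G{\left(V \right)} = \left(5 + 5 V^{2}\right) V - 5 = V \left(5 + 5 V^{2}\right) - 5 = -5 + V \left(5 + 5 V^{2}\right)$)
$\left(G{\left(w \right)} - 100\right) 137 = \left(\left(-5 + 5 \cdot 9 + 5 \cdot 9^{3}\right) - 100\right) 137 = \left(\left(-5 + 45 + 5 \cdot 729\right) - 100\right) 137 = \left(\left(-5 + 45 + 3645\right) - 100\right) 137 = \left(3685 - 100\right) 137 = 3585 \cdot 137 = 491145$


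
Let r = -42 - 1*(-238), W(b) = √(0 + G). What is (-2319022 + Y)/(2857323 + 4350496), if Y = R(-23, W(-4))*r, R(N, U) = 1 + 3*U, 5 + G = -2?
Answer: -2318826/7207819 + 588*I*√7/7207819 ≈ -0.32171 + 0.00021584*I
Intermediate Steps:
G = -7 (G = -5 - 2 = -7)
W(b) = I*√7 (W(b) = √(0 - 7) = √(-7) = I*√7)
r = 196 (r = -42 + 238 = 196)
Y = 196 + 588*I*√7 (Y = (1 + 3*(I*√7))*196 = (1 + 3*I*√7)*196 = 196 + 588*I*√7 ≈ 196.0 + 1555.7*I)
(-2319022 + Y)/(2857323 + 4350496) = (-2319022 + (196 + 588*I*√7))/(2857323 + 4350496) = (-2318826 + 588*I*√7)/7207819 = (-2318826 + 588*I*√7)*(1/7207819) = -2318826/7207819 + 588*I*√7/7207819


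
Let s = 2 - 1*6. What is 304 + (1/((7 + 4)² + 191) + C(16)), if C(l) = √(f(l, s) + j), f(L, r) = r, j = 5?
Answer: 95161/312 ≈ 305.00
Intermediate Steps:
s = -4 (s = 2 - 6 = -4)
C(l) = 1 (C(l) = √(-4 + 5) = √1 = 1)
304 + (1/((7 + 4)² + 191) + C(16)) = 304 + (1/((7 + 4)² + 191) + 1) = 304 + (1/(11² + 191) + 1) = 304 + (1/(121 + 191) + 1) = 304 + (1/312 + 1) = 304 + 313/312 = 95161/312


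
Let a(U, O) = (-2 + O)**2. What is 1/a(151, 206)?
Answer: 1/41616 ≈ 2.4029e-5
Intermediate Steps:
1/a(151, 206) = 1/((-2 + 206)**2) = 1/(204**2) = 1/41616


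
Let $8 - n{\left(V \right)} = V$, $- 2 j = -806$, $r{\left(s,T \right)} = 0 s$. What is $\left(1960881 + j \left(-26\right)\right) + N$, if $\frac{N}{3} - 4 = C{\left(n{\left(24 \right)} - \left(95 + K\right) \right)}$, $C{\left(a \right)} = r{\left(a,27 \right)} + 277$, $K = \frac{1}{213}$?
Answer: $1951246$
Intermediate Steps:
$K = \frac{1}{213} \approx 0.0046948$
$r{\left(s,T \right)} = 0$
$j = 403$ ($j = \left(- \frac{1}{2}\right) \left(-806\right) = 403$)
$n{\left(V \right)} = 8 - V$
$C{\left(a \right)} = 277$ ($C{\left(a \right)} = 0 + 277 = 277$)
$N = 843$ ($N = 12 + 3 \cdot 277 = 12 + 831 = 843$)
$\left(1960881 + j \left(-26\right)\right) + N = \left(1960881 + 403 \left(-26\right)\right) + 843 = \left(1960881 - 10478\right) + 843 = 1950403 + 843 = 1951246$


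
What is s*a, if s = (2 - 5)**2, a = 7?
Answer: 63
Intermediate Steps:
s = 9 (s = (-3)**2 = 9)
s*a = 9*7 = 63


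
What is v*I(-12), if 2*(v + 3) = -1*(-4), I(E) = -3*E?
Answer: -36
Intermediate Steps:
v = -1 (v = -3 + (-1*(-4))/2 = -3 + (½)*4 = -3 + 2 = -1)
v*I(-12) = -(-3)*(-12) = -1*36 = -36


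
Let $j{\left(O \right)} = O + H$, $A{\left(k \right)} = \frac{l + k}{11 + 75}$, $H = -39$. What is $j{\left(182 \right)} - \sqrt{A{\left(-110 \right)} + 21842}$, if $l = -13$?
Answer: $143 - \frac{\sqrt{161532854}}{86} \approx -4.7856$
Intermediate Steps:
$A{\left(k \right)} = - \frac{13}{86} + \frac{k}{86}$ ($A{\left(k \right)} = \frac{-13 + k}{11 + 75} = \frac{-13 + k}{86} = \left(-13 + k\right) \frac{1}{86} = - \frac{13}{86} + \frac{k}{86}$)
$j{\left(O \right)} = -39 + O$ ($j{\left(O \right)} = O - 39 = -39 + O$)
$j{\left(182 \right)} - \sqrt{A{\left(-110 \right)} + 21842} = \left(-39 + 182\right) - \sqrt{\left(- \frac{13}{86} + \frac{1}{86} \left(-110\right)\right) + 21842} = 143 - \sqrt{\left(- \frac{13}{86} - \frac{55}{43}\right) + 21842} = 143 - \sqrt{- \frac{123}{86} + 21842} = 143 - \sqrt{\frac{1878289}{86}} = 143 - \frac{\sqrt{161532854}}{86}$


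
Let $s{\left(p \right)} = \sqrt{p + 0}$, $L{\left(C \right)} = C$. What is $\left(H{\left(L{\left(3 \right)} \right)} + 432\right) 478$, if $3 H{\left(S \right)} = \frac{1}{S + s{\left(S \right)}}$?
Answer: $\frac{619727}{3} - \frac{239 \sqrt{3}}{9} \approx 2.0653 \cdot 10^{5}$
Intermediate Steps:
$s{\left(p \right)} = \sqrt{p}$
$H{\left(S \right)} = \frac{1}{3 \left(S + \sqrt{S}\right)}$
$\left(H{\left(L{\left(3 \right)} \right)} + 432\right) 478 = \left(\frac{1}{3 \left(3 + \sqrt{3}\right)} + 432\right) 478 = \left(432 + \frac{1}{3 \left(3 + \sqrt{3}\right)}\right) 478 = 206496 + \frac{478}{3 \left(3 + \sqrt{3}\right)}$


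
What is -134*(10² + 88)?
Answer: -25192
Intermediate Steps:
-134*(10² + 88) = -134*(100 + 88) = -134*188 = -25192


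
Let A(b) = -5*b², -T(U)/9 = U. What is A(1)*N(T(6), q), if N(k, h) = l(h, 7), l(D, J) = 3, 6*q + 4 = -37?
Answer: -15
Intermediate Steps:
q = -41/6 (q = -⅔ + (⅙)*(-37) = -⅔ - 37/6 = -41/6 ≈ -6.8333)
T(U) = -9*U
N(k, h) = 3
A(1)*N(T(6), q) = -5*1²*3 = -5*1*3 = -5*3 = -15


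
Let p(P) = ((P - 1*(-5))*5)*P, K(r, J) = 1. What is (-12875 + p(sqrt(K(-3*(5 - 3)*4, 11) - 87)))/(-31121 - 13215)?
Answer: 13305/44336 - 25*I*sqrt(86)/44336 ≈ 0.30009 - 0.0052292*I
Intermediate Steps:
p(P) = P*(25 + 5*P) (p(P) = ((P + 5)*5)*P = ((5 + P)*5)*P = (25 + 5*P)*P = P*(25 + 5*P))
(-12875 + p(sqrt(K(-3*(5 - 3)*4, 11) - 87)))/(-31121 - 13215) = (-12875 + 5*sqrt(1 - 87)*(5 + sqrt(1 - 87)))/(-31121 - 13215) = (-12875 + 5*sqrt(-86)*(5 + sqrt(-86)))/(-44336) = (-12875 + 5*(I*sqrt(86))*(5 + I*sqrt(86)))*(-1/44336) = (-12875 + 5*I*sqrt(86)*(5 + I*sqrt(86)))*(-1/44336) = 12875/44336 - 5*I*sqrt(86)*(5 + I*sqrt(86))/44336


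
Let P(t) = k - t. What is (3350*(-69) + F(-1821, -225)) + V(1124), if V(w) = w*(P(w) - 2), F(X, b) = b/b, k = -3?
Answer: -1500145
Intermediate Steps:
F(X, b) = 1
P(t) = -3 - t
V(w) = w*(-5 - w) (V(w) = w*((-3 - w) - 2) = w*(-5 - w))
(3350*(-69) + F(-1821, -225)) + V(1124) = (3350*(-69) + 1) - 1*1124*(5 + 1124) = (-231150 + 1) - 1*1124*1129 = -231149 - 1268996 = -1500145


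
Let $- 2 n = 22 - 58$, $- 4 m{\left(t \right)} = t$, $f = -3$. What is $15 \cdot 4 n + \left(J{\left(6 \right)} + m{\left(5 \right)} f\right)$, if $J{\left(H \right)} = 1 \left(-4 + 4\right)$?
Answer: $\frac{4335}{4} \approx 1083.8$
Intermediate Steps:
$m{\left(t \right)} = - \frac{t}{4}$
$n = 18$ ($n = - \frac{22 - 58}{2} = \left(- \frac{1}{2}\right) \left(-36\right) = 18$)
$J{\left(H \right)} = 0$ ($J{\left(H \right)} = 1 \cdot 0 = 0$)
$15 \cdot 4 n + \left(J{\left(6 \right)} + m{\left(5 \right)} f\right) = 15 \cdot 4 \cdot 18 + \left(0 + \left(- \frac{1}{4}\right) 5 \left(-3\right)\right) = 60 \cdot 18 + \left(0 - - \frac{15}{4}\right) = 1080 + \left(0 + \frac{15}{4}\right) = 1080 + \frac{15}{4} = \frac{4335}{4}$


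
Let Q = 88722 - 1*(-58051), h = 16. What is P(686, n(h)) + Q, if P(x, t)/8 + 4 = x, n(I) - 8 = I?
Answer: 152229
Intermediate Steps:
n(I) = 8 + I
P(x, t) = -32 + 8*x
Q = 146773 (Q = 88722 + 58051 = 146773)
P(686, n(h)) + Q = (-32 + 8*686) + 146773 = (-32 + 5488) + 146773 = 5456 + 146773 = 152229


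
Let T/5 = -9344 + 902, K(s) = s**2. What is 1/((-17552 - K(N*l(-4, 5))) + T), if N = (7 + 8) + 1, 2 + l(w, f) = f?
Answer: -1/62066 ≈ -1.6112e-5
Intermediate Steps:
l(w, f) = -2 + f
N = 16 (N = 15 + 1 = 16)
T = -42210 (T = 5*(-9344 + 902) = 5*(-8442) = -42210)
1/((-17552 - K(N*l(-4, 5))) + T) = 1/((-17552 - (16*(-2 + 5))**2) - 42210) = 1/((-17552 - (16*3)**2) - 42210) = 1/((-17552 - 1*48**2) - 42210) = 1/((-17552 - 1*2304) - 42210) = 1/((-17552 - 2304) - 42210) = 1/(-19856 - 42210) = 1/(-62066) = -1/62066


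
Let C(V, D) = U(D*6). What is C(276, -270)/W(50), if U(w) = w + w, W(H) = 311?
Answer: -3240/311 ≈ -10.418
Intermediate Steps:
U(w) = 2*w
C(V, D) = 12*D (C(V, D) = 2*(D*6) = 2*(6*D) = 12*D)
C(276, -270)/W(50) = (12*(-270))/311 = -3240*1/311 = -3240/311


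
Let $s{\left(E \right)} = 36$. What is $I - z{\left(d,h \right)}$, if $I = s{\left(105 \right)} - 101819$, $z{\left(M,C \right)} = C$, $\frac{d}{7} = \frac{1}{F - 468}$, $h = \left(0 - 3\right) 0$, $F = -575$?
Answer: $-101783$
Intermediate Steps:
$h = 0$ ($h = \left(-3\right) 0 = 0$)
$d = - \frac{1}{149}$ ($d = \frac{7}{-575 - 468} = \frac{7}{-1043} = 7 \left(- \frac{1}{1043}\right) = - \frac{1}{149} \approx -0.0067114$)
$I = -101783$ ($I = 36 - 101819 = -101783$)
$I - z{\left(d,h \right)} = -101783 - 0 = -101783 + 0 = -101783$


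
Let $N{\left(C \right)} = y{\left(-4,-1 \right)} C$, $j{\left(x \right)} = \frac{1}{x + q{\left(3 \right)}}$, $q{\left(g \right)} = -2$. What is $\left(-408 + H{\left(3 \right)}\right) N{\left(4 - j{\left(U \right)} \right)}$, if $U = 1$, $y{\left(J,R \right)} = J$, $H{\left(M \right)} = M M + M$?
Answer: $7920$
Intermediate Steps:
$H{\left(M \right)} = M + M^{2}$ ($H{\left(M \right)} = M^{2} + M = M + M^{2}$)
$j{\left(x \right)} = \frac{1}{-2 + x}$ ($j{\left(x \right)} = \frac{1}{x - 2} = \frac{1}{-2 + x}$)
$N{\left(C \right)} = - 4 C$
$\left(-408 + H{\left(3 \right)}\right) N{\left(4 - j{\left(U \right)} \right)} = \left(-408 + 3 \left(1 + 3\right)\right) \left(- 4 \left(4 - \frac{1}{-2 + 1}\right)\right) = \left(-408 + 3 \cdot 4\right) \left(- 4 \left(4 - \frac{1}{-1}\right)\right) = \left(-408 + 12\right) \left(- 4 \left(4 - -1\right)\right) = - 396 \left(- 4 \left(4 + 1\right)\right) = - 396 \left(\left(-4\right) 5\right) = \left(-396\right) \left(-20\right) = 7920$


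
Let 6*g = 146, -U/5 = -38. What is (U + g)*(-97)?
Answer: -62371/3 ≈ -20790.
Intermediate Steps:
U = 190 (U = -5*(-38) = 190)
g = 73/3 (g = (⅙)*146 = 73/3 ≈ 24.333)
(U + g)*(-97) = (190 + 73/3)*(-97) = (643/3)*(-97) = -62371/3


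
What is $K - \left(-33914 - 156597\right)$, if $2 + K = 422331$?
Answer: $612840$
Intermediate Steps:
$K = 422329$ ($K = -2 + 422331 = 422329$)
$K - \left(-33914 - 156597\right) = 422329 - \left(-33914 - 156597\right) = 422329 - -190511 = 422329 + 190511 = 612840$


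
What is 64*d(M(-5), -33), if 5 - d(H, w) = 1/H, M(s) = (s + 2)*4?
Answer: 976/3 ≈ 325.33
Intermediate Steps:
M(s) = 8 + 4*s (M(s) = (2 + s)*4 = 8 + 4*s)
d(H, w) = 5 - 1/H
64*d(M(-5), -33) = 64*(5 - 1/(8 + 4*(-5))) = 64*(5 - 1/(8 - 20)) = 64*(5 - 1/(-12)) = 64*(5 - 1*(-1/12)) = 64*(5 + 1/12) = 64*(61/12) = 976/3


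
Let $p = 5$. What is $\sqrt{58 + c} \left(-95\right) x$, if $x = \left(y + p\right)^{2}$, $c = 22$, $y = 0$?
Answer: $- 9500 \sqrt{5} \approx -21243.0$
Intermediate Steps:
$x = 25$ ($x = \left(0 + 5\right)^{2} = 5^{2} = 25$)
$\sqrt{58 + c} \left(-95\right) x = \sqrt{58 + 22} \left(-95\right) 25 = \sqrt{80} \left(-95\right) 25 = 4 \sqrt{5} \left(-95\right) 25 = - 380 \sqrt{5} \cdot 25 = - 9500 \sqrt{5}$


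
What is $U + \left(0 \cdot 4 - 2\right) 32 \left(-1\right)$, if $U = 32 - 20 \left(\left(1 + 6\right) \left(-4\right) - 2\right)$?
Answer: $696$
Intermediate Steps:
$U = 632$ ($U = 32 - 20 \left(7 \left(-4\right) - 2\right) = 32 - 20 \left(-28 - 2\right) = 32 - -600 = 32 + 600 = 632$)
$U + \left(0 \cdot 4 - 2\right) 32 \left(-1\right) = 632 + \left(0 \cdot 4 - 2\right) 32 \left(-1\right) = 632 + \left(0 - 2\right) 32 \left(-1\right) = 632 + \left(-2\right) 32 \left(-1\right) = 632 - -64 = 632 + 64 = 696$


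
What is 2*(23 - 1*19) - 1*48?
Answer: -40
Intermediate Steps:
2*(23 - 1*19) - 1*48 = 2*(23 - 19) - 48 = 2*4 - 48 = 8 - 48 = -40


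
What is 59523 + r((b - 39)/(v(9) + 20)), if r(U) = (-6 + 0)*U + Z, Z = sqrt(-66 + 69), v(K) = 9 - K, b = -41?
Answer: 59547 + sqrt(3) ≈ 59549.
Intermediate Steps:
Z = sqrt(3) ≈ 1.7320
r(U) = sqrt(3) - 6*U (r(U) = (-6 + 0)*U + sqrt(3) = -6*U + sqrt(3) = sqrt(3) - 6*U)
59523 + r((b - 39)/(v(9) + 20)) = 59523 + (sqrt(3) - 6*(-41 - 39)/((9 - 1*9) + 20)) = 59523 + (sqrt(3) - (-480)/((9 - 9) + 20)) = 59523 + (sqrt(3) - (-480)/(0 + 20)) = 59523 + (sqrt(3) - (-480)/20) = 59523 + (sqrt(3) - 6*(-4)) = 59523 + (sqrt(3) + 24) = 59523 + (24 + sqrt(3)) = 59547 + sqrt(3)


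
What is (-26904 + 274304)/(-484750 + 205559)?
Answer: -247400/279191 ≈ -0.88613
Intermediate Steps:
(-26904 + 274304)/(-484750 + 205559) = 247400/(-279191) = 247400*(-1/279191) = -247400/279191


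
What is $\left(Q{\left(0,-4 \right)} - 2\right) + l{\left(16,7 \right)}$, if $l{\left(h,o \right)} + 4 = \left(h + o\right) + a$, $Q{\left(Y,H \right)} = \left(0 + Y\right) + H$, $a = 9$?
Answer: $22$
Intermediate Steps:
$Q{\left(Y,H \right)} = H + Y$ ($Q{\left(Y,H \right)} = Y + H = H + Y$)
$l{\left(h,o \right)} = 5 + h + o$ ($l{\left(h,o \right)} = -4 + \left(\left(h + o\right) + 9\right) = -4 + \left(9 + h + o\right) = 5 + h + o$)
$\left(Q{\left(0,-4 \right)} - 2\right) + l{\left(16,7 \right)} = \left(\left(-4 + 0\right) - 2\right) + \left(5 + 16 + 7\right) = \left(-4 - 2\right) + 28 = -6 + 28 = 22$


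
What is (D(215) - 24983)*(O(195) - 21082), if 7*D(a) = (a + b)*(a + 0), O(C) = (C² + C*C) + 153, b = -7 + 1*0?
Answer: -7174604481/7 ≈ -1.0249e+9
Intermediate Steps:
b = -7 (b = -7 + 0 = -7)
O(C) = 153 + 2*C² (O(C) = (C² + C²) + 153 = 2*C² + 153 = 153 + 2*C²)
D(a) = a*(-7 + a)/7 (D(a) = ((a - 7)*(a + 0))/7 = ((-7 + a)*a)/7 = (a*(-7 + a))/7 = a*(-7 + a)/7)
(D(215) - 24983)*(O(195) - 21082) = ((⅐)*215*(-7 + 215) - 24983)*((153 + 2*195²) - 21082) = ((⅐)*215*208 - 24983)*((153 + 2*38025) - 21082) = (44720/7 - 24983)*((153 + 76050) - 21082) = -130161*(76203 - 21082)/7 = -130161/7*55121 = -7174604481/7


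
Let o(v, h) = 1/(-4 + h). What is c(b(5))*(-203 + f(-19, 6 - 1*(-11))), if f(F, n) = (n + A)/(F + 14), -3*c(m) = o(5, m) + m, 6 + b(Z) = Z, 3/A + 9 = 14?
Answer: -10326/125 ≈ -82.608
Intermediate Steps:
A = ⅗ (A = 3/(-9 + 14) = 3/5 = 3*(⅕) = ⅗ ≈ 0.60000)
b(Z) = -6 + Z
c(m) = -m/3 - 1/(3*(-4 + m)) (c(m) = -(1/(-4 + m) + m)/3 = -(m + 1/(-4 + m))/3 = -m/3 - 1/(3*(-4 + m)))
f(F, n) = (⅗ + n)/(14 + F) (f(F, n) = (n + ⅗)/(F + 14) = (⅗ + n)/(14 + F))
c(b(5))*(-203 + f(-19, 6 - 1*(-11))) = ((-1 - (-6 + 5)*(-4 + (-6 + 5)))/(3*(-4 + (-6 + 5))))*(-203 + (⅗ + (6 - 1*(-11)))/(14 - 19)) = ((-1 - 1*(-1)*(-4 - 1))/(3*(-4 - 1)))*(-203 + (⅗ + (6 + 11))/(-5)) = ((⅓)*(-1 - 1*(-1)*(-5))/(-5))*(-203 - (⅗ + 17)/5) = ((⅓)*(-⅕)*(-1 - 5))*(-203 - ⅕*88/5) = ((⅓)*(-⅕)*(-6))*(-203 - 88/25) = (⅖)*(-5163/25) = -10326/125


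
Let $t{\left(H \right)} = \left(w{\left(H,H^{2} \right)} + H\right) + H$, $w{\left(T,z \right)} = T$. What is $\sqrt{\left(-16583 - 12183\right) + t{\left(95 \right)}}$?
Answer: $i \sqrt{28481} \approx 168.76 i$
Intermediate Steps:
$t{\left(H \right)} = 3 H$ ($t{\left(H \right)} = \left(H + H\right) + H = 2 H + H = 3 H$)
$\sqrt{\left(-16583 - 12183\right) + t{\left(95 \right)}} = \sqrt{\left(-16583 - 12183\right) + 3 \cdot 95} = \sqrt{\left(-16583 - 12183\right) + 285} = \sqrt{-28766 + 285} = \sqrt{-28481} = i \sqrt{28481}$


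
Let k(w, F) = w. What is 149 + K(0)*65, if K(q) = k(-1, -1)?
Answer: 84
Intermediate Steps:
K(q) = -1
149 + K(0)*65 = 149 - 1*65 = 149 - 65 = 84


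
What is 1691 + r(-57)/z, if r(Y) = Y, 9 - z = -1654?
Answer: 2812076/1663 ≈ 1691.0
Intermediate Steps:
z = 1663 (z = 9 - 1*(-1654) = 9 + 1654 = 1663)
1691 + r(-57)/z = 1691 - 57/1663 = 2812076/1663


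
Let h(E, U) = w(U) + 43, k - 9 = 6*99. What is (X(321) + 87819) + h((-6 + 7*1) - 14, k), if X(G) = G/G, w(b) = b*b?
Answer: 451472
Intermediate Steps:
w(b) = b²
k = 603 (k = 9 + 6*99 = 9 + 594 = 603)
h(E, U) = 43 + U² (h(E, U) = U² + 43 = 43 + U²)
X(G) = 1
(X(321) + 87819) + h((-6 + 7*1) - 14, k) = (1 + 87819) + (43 + 603²) = 87820 + (43 + 363609) = 87820 + 363652 = 451472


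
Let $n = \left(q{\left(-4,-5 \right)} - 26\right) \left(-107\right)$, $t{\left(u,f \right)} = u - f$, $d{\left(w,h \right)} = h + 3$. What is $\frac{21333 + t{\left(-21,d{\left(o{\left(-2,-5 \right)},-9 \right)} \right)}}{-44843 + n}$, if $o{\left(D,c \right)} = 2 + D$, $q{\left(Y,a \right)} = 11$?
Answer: $- \frac{10659}{21619} \approx -0.49304$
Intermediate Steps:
$d{\left(w,h \right)} = 3 + h$
$n = 1605$ ($n = \left(11 - 26\right) \left(-107\right) = \left(-15\right) \left(-107\right) = 1605$)
$\frac{21333 + t{\left(-21,d{\left(o{\left(-2,-5 \right)},-9 \right)} \right)}}{-44843 + n} = \frac{21333 - 15}{-44843 + 1605} = \frac{21333 - 15}{-43238} = \left(21333 + \left(-21 + 6\right)\right) \left(- \frac{1}{43238}\right) = \left(21333 - 15\right) \left(- \frac{1}{43238}\right) = 21318 \left(- \frac{1}{43238}\right) = - \frac{10659}{21619}$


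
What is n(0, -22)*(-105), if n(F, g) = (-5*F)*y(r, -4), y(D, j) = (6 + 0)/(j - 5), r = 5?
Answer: 0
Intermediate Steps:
y(D, j) = 6/(-5 + j)
n(F, g) = 10*F/3 (n(F, g) = (-5*F)*(6/(-5 - 4)) = (-5*F)*(6/(-9)) = (-5*F)*(6*(-⅑)) = -5*F*(-⅔) = 10*F/3)
n(0, -22)*(-105) = ((10/3)*0)*(-105) = 0*(-105) = 0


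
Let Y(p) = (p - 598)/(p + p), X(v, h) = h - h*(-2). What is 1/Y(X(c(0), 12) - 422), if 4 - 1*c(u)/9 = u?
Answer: 193/246 ≈ 0.78455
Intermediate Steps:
c(u) = 36 - 9*u
X(v, h) = 3*h (X(v, h) = h - (-2)*h = h + 2*h = 3*h)
Y(p) = (-598 + p)/(2*p) (Y(p) = (-598 + p)/((2*p)) = (-598 + p)*(1/(2*p)) = (-598 + p)/(2*p))
1/Y(X(c(0), 12) - 422) = 1/((-598 + (3*12 - 422))/(2*(3*12 - 422))) = 1/((-598 + (36 - 422))/(2*(36 - 422))) = 1/((½)*(-598 - 386)/(-386)) = 1/((½)*(-1/386)*(-984)) = 1/(246/193) = 193/246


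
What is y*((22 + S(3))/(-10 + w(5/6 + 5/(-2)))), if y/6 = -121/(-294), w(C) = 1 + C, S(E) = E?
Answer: -9075/1568 ≈ -5.7876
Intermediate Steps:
y = 121/49 (y = 6*(-121/(-294)) = 6*(-121*(-1/294)) = 6*(121/294) = 121/49 ≈ 2.4694)
y*((22 + S(3))/(-10 + w(5/6 + 5/(-2)))) = 121*((22 + 3)/(-10 + (1 + (5/6 + 5/(-2)))))/49 = 121*(25/(-10 + (1 + (5*(⅙) + 5*(-½)))))/49 = 121*(25/(-10 + (1 + (⅚ - 5/2))))/49 = 121*(25/(-10 + (1 - 5/3)))/49 = 121*(25/(-10 - ⅔))/49 = 121*(25/(-32/3))/49 = 121*(25*(-3/32))/49 = (121/49)*(-75/32) = -9075/1568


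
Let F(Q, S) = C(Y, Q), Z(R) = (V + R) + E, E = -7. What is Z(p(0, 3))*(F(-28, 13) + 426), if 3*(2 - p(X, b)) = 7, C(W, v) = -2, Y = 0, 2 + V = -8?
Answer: -22048/3 ≈ -7349.3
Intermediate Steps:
V = -10 (V = -2 - 8 = -10)
p(X, b) = -⅓ (p(X, b) = 2 - ⅓*7 = 2 - 7/3 = -⅓)
Z(R) = -17 + R (Z(R) = (-10 + R) - 7 = -17 + R)
F(Q, S) = -2
Z(p(0, 3))*(F(-28, 13) + 426) = (-17 - ⅓)*(-2 + 426) = -52/3*424 = -22048/3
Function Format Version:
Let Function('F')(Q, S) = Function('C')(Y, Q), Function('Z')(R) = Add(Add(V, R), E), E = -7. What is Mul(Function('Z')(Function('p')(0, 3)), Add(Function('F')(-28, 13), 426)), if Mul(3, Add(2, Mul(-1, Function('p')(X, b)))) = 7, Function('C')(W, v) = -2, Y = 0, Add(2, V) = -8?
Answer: Rational(-22048, 3) ≈ -7349.3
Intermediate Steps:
V = -10 (V = Add(-2, -8) = -10)
Function('p')(X, b) = Rational(-1, 3) (Function('p')(X, b) = Add(2, Mul(Rational(-1, 3), 7)) = Add(2, Rational(-7, 3)) = Rational(-1, 3))
Function('Z')(R) = Add(-17, R) (Function('Z')(R) = Add(Add(-10, R), -7) = Add(-17, R))
Function('F')(Q, S) = -2
Mul(Function('Z')(Function('p')(0, 3)), Add(Function('F')(-28, 13), 426)) = Mul(Add(-17, Rational(-1, 3)), Add(-2, 426)) = Mul(Rational(-52, 3), 424) = Rational(-22048, 3)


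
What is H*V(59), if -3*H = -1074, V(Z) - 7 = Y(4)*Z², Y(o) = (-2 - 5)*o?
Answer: -34891038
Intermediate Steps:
Y(o) = -7*o
V(Z) = 7 - 28*Z² (V(Z) = 7 + (-7*4)*Z² = 7 - 28*Z²)
H = 358 (H = -⅓*(-1074) = 358)
H*V(59) = 358*(7 - 28*59²) = 358*(7 - 28*3481) = 358*(7 - 97468) = 358*(-97461) = -34891038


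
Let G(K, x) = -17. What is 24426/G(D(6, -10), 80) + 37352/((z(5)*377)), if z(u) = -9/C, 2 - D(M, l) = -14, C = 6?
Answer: -996406/663 ≈ -1502.9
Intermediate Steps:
D(M, l) = 16 (D(M, l) = 2 - 1*(-14) = 2 + 14 = 16)
z(u) = -3/2 (z(u) = -9/6 = -9*⅙ = -3/2)
24426/G(D(6, -10), 80) + 37352/((z(5)*377)) = 24426/(-17) + 37352/((-3/2*377)) = 24426*(-1/17) + 37352/(-1131/2) = -24426/17 + 37352*(-2/1131) = -24426/17 - 2576/39 = -996406/663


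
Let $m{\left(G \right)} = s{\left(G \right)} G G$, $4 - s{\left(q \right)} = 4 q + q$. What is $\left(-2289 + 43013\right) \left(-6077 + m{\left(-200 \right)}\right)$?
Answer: $1635228360252$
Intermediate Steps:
$s{\left(q \right)} = 4 - 5 q$ ($s{\left(q \right)} = 4 - \left(4 q + q\right) = 4 - 5 q$)
$m{\left(G \right)} = G^{2} \left(4 - 5 G\right)$ ($m{\left(G \right)} = \left(4 - 5 G\right) G G = G \left(4 - 5 G\right) G = G^{2} \left(4 - 5 G\right)$)
$\left(-2289 + 43013\right) \left(-6077 + m{\left(-200 \right)}\right) = \left(-2289 + 43013\right) \left(-6077 + \left(-200\right)^{2} \left(4 - -1000\right)\right) = 40724 \left(-6077 + 40000 \left(4 + 1000\right)\right) = 40724 \left(-6077 + 40000 \cdot 1004\right) = 40724 \left(-6077 + 40160000\right) = 40724 \cdot 40153923 = 1635228360252$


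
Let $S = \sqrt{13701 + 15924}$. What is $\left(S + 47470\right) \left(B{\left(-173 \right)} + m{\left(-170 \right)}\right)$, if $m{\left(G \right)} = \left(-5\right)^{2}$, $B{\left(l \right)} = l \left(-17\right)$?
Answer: $140796020 + 14830 \sqrt{1185} \approx 1.4131 \cdot 10^{8}$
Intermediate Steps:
$B{\left(l \right)} = - 17 l$
$S = 5 \sqrt{1185}$ ($S = \sqrt{29625} = 5 \sqrt{1185} \approx 172.12$)
$m{\left(G \right)} = 25$
$\left(S + 47470\right) \left(B{\left(-173 \right)} + m{\left(-170 \right)}\right) = \left(5 \sqrt{1185} + 47470\right) \left(\left(-17\right) \left(-173\right) + 25\right) = \left(47470 + 5 \sqrt{1185}\right) \left(2941 + 25\right) = \left(47470 + 5 \sqrt{1185}\right) 2966 = 140796020 + 14830 \sqrt{1185}$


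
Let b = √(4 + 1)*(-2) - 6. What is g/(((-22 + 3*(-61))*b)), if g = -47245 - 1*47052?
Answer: -282891/1640 + 94297*√5/1640 ≈ -43.925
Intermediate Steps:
g = -94297 (g = -47245 - 47052 = -94297)
b = -6 - 2*√5 (b = √5*(-2) - 6 = -2*√5 - 6 = -6 - 2*√5 ≈ -10.472)
g/(((-22 + 3*(-61))*b)) = -94297*1/((-22 + 3*(-61))*(-6 - 2*√5)) = -94297*1/((-22 - 183)*(-6 - 2*√5)) = -94297*(-1/(205*(-6 - 2*√5))) = -94297/(1230 + 410*√5)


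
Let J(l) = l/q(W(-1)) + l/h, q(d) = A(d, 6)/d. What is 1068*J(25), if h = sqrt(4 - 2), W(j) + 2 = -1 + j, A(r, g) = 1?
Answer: -106800 + 13350*sqrt(2) ≈ -87920.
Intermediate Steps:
W(j) = -3 + j (W(j) = -2 + (-1 + j) = -3 + j)
q(d) = 1/d
h = sqrt(2) ≈ 1.4142
J(l) = -4*l + l*sqrt(2)/2 (J(l) = l/(1/(-3 - 1)) + l/(sqrt(2)) = l/(1/(-4)) + l*(sqrt(2)/2) = l/(-1/4) + l*sqrt(2)/2 = l*(-4) + l*sqrt(2)/2 = -4*l + l*sqrt(2)/2)
1068*J(25) = 1068*((1/2)*25*(-8 + sqrt(2))) = 1068*(-100 + 25*sqrt(2)/2) = -106800 + 13350*sqrt(2)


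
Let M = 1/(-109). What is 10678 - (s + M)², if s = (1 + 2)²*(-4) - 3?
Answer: 108785814/11881 ≈ 9156.3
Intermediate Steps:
s = -39 (s = 3²*(-4) - 3 = 9*(-4) - 3 = -36 - 3 = -39)
M = -1/109 ≈ -0.0091743
10678 - (s + M)² = 10678 - (-39 - 1/109)² = 10678 - (-4252/109)² = 10678 - 1*18079504/11881 = 10678 - 18079504/11881 = 108785814/11881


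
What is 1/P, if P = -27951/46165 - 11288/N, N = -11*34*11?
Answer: 797995/1706387 ≈ 0.46765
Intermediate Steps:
N = -4114 (N = -374*11 = -4114)
P = 1706387/797995 (P = -27951/46165 - 11288/(-4114) = -27951*1/46165 - 11288*(-1/4114) = -3993/6595 + 332/121 = 1706387/797995 ≈ 2.1383)
1/P = 1/(1706387/797995) = 797995/1706387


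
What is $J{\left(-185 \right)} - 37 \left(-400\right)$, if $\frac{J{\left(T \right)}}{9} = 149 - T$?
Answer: $17806$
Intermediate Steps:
$J{\left(T \right)} = 1341 - 9 T$ ($J{\left(T \right)} = 9 \left(149 - T\right) = 1341 - 9 T$)
$J{\left(-185 \right)} - 37 \left(-400\right) = \left(1341 - -1665\right) - 37 \left(-400\right) = \left(1341 + 1665\right) - -14800 = 3006 + 14800 = 17806$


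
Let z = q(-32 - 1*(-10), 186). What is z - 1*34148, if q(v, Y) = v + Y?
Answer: -33984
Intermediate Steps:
q(v, Y) = Y + v
z = 164 (z = 186 + (-32 - 1*(-10)) = 186 + (-32 + 10) = 186 - 22 = 164)
z - 1*34148 = 164 - 1*34148 = 164 - 34148 = -33984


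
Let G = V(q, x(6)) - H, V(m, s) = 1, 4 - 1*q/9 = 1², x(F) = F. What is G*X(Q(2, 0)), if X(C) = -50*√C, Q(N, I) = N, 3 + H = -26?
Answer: -1500*√2 ≈ -2121.3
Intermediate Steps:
H = -29 (H = -3 - 26 = -29)
q = 27 (q = 36 - 9*1² = 36 - 9*1 = 36 - 9 = 27)
G = 30 (G = 1 - 1*(-29) = 1 + 29 = 30)
G*X(Q(2, 0)) = 30*(-50*√2) = -1500*√2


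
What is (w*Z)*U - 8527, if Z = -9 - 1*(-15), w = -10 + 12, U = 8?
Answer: -8431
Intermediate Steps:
w = 2
Z = 6 (Z = -9 + 15 = 6)
(w*Z)*U - 8527 = (2*6)*8 - 8527 = 12*8 - 8527 = 96 - 8527 = -8431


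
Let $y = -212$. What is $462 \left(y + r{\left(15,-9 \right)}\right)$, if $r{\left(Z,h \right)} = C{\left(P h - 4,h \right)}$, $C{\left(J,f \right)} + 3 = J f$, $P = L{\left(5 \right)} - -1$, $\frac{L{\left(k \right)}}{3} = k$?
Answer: $516054$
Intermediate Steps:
$L{\left(k \right)} = 3 k$
$P = 16$ ($P = 3 \cdot 5 - -1 = 15 + 1 = 16$)
$C{\left(J,f \right)} = -3 + J f$
$r{\left(Z,h \right)} = -3 + h \left(-4 + 16 h\right)$ ($r{\left(Z,h \right)} = -3 + \left(16 h - 4\right) h = -3 + \left(-4 + 16 h\right) h = -3 + h \left(-4 + 16 h\right)$)
$462 \left(y + r{\left(15,-9 \right)}\right) = 462 \left(-212 - \left(3 + 36 \left(-1 + 4 \left(-9\right)\right)\right)\right) = 462 \left(-212 - \left(3 + 36 \left(-1 - 36\right)\right)\right) = 462 \left(-212 - \left(3 + 36 \left(-37\right)\right)\right) = 462 \left(-212 + \left(-3 + 1332\right)\right) = 462 \left(-212 + 1329\right) = 462 \cdot 1117 = 516054$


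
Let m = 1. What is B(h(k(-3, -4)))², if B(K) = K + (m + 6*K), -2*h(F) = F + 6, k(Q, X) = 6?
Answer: 1681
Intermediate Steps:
h(F) = -3 - F/2 (h(F) = -(F + 6)/2 = -(6 + F)/2 = -3 - F/2)
B(K) = 1 + 7*K (B(K) = K + (1 + 6*K) = 1 + 7*K)
B(h(k(-3, -4)))² = (1 + 7*(-3 - ½*6))² = (1 + 7*(-3 - 3))² = (1 + 7*(-6))² = (1 - 42)² = (-41)² = 1681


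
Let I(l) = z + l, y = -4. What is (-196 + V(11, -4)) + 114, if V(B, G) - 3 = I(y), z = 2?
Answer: -81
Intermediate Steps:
I(l) = 2 + l
V(B, G) = 1 (V(B, G) = 3 + (2 - 4) = 3 - 2 = 1)
(-196 + V(11, -4)) + 114 = (-196 + 1) + 114 = -195 + 114 = -81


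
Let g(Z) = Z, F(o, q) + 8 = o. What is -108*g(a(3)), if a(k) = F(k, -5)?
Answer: 540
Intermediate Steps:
F(o, q) = -8 + o
a(k) = -8 + k
-108*g(a(3)) = -108*(-8 + 3) = -108*(-5) = 540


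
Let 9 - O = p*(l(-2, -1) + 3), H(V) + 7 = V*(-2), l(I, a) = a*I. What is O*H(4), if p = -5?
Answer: -510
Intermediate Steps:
l(I, a) = I*a
H(V) = -7 - 2*V (H(V) = -7 + V*(-2) = -7 - 2*V)
O = 34 (O = 9 - (-5)*(-2*(-1) + 3) = 9 - (-5)*(2 + 3) = 9 - (-5)*5 = 9 - 1*(-25) = 9 + 25 = 34)
O*H(4) = 34*(-7 - 2*4) = 34*(-7 - 8) = 34*(-15) = -510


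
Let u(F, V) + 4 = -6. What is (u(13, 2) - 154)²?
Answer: 26896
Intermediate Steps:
u(F, V) = -10 (u(F, V) = -4 - 6 = -10)
(u(13, 2) - 154)² = (-10 - 154)² = (-164)² = 26896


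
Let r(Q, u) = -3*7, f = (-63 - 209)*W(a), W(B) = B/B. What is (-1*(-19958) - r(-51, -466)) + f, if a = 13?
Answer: 19707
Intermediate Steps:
W(B) = 1
f = -272 (f = (-63 - 209)*1 = -272*1 = -272)
r(Q, u) = -21
(-1*(-19958) - r(-51, -466)) + f = (-1*(-19958) - 1*(-21)) - 272 = (19958 + 21) - 272 = 19979 - 272 = 19707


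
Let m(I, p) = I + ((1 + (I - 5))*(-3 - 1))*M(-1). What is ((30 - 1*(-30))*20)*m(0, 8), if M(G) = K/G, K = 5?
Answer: -96000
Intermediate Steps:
M(G) = 5/G
m(I, p) = -80 + 21*I (m(I, p) = I + ((1 + (I - 5))*(-3 - 1))*(5/(-1)) = I + ((1 + (-5 + I))*(-4))*(5*(-1)) = I + ((-4 + I)*(-4))*(-5) = I + (16 - 4*I)*(-5) = I + (-80 + 20*I) = -80 + 21*I)
((30 - 1*(-30))*20)*m(0, 8) = ((30 - 1*(-30))*20)*(-80 + 21*0) = ((30 + 30)*20)*(-80 + 0) = (60*20)*(-80) = 1200*(-80) = -96000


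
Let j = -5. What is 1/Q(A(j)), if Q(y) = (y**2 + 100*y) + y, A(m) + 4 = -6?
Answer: -1/910 ≈ -0.0010989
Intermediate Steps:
A(m) = -10 (A(m) = -4 - 6 = -10)
Q(y) = y**2 + 101*y
1/Q(A(j)) = 1/(-10*(101 - 10)) = 1/(-10*91) = 1/(-910) = -1/910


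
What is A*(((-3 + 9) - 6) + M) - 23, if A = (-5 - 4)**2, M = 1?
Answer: 58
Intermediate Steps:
A = 81 (A = (-9)**2 = 81)
A*(((-3 + 9) - 6) + M) - 23 = 81*(((-3 + 9) - 6) + 1) - 23 = 81*((6 - 6) + 1) - 23 = 81*(0 + 1) - 23 = 81*1 - 23 = 81 - 23 = 58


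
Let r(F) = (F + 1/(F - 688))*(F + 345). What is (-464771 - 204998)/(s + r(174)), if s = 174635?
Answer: -344261266/136179155 ≈ -2.5280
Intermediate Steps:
r(F) = (345 + F)*(F + 1/(-688 + F)) (r(F) = (F + 1/(-688 + F))*(345 + F) = (345 + F)*(F + 1/(-688 + F)))
(-464771 - 204998)/(s + r(174)) = (-464771 - 204998)/(174635 + (345 + 174³ - 237359*174 - 343*174²)/(-688 + 174)) = -669769/(174635 + (345 + 5268024 - 41300466 - 343*30276)/(-514)) = -669769/(174635 - (345 + 5268024 - 41300466 - 10384668)/514) = -669769/(174635 - 1/514*(-46416765)) = -669769/(174635 + 46416765/514) = -669769/136179155/514 = -669769*514/136179155 = -344261266/136179155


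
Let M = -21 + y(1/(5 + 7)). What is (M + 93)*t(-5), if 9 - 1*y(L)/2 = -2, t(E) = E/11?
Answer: -470/11 ≈ -42.727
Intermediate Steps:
t(E) = E/11 (t(E) = E*(1/11) = E/11)
y(L) = 22 (y(L) = 18 - 2*(-2) = 18 + 4 = 22)
M = 1 (M = -21 + 22 = 1)
(M + 93)*t(-5) = (1 + 93)*((1/11)*(-5)) = 94*(-5/11) = -470/11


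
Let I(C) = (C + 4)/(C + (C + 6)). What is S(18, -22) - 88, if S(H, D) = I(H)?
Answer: -1837/21 ≈ -87.476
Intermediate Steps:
I(C) = (4 + C)/(6 + 2*C) (I(C) = (4 + C)/(C + (6 + C)) = (4 + C)/(6 + 2*C))
S(H, D) = (4 + H)/(2*(3 + H))
S(18, -22) - 88 = (4 + 18)/(2*(3 + 18)) - 88 = (½)*22/21 - 88 = (½)*(1/21)*22 - 88 = 11/21 - 88 = -1837/21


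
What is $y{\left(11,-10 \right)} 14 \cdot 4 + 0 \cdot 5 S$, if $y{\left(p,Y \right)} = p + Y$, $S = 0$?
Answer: $56$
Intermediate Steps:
$y{\left(p,Y \right)} = Y + p$
$y{\left(11,-10 \right)} 14 \cdot 4 + 0 \cdot 5 S = \left(-10 + 11\right) 14 \cdot 4 + 0 \cdot 5 \cdot 0 = 1 \cdot 56 + 0 \cdot 0 = 56 + 0 = 56$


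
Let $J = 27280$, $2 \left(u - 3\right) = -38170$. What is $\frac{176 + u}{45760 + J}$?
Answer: $- \frac{9453}{36520} \approx -0.25884$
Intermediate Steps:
$u = -19082$ ($u = 3 + \frac{1}{2} \left(-38170\right) = 3 - 19085 = -19082$)
$\frac{176 + u}{45760 + J} = \frac{176 - 19082}{45760 + 27280} = - \frac{18906}{73040} = \left(-18906\right) \frac{1}{73040} = - \frac{9453}{36520}$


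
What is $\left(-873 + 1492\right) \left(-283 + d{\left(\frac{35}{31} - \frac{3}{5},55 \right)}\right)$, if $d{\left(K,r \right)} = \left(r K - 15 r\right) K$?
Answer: $- \frac{2094077619}{4805} \approx -4.3581 \cdot 10^{5}$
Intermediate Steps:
$d{\left(K,r \right)} = K \left(- 15 r + K r\right)$ ($d{\left(K,r \right)} = \left(K r - 15 r\right) K = \left(- 15 r + K r\right) K = K \left(- 15 r + K r\right)$)
$\left(-873 + 1492\right) \left(-283 + d{\left(\frac{35}{31} - \frac{3}{5},55 \right)}\right) = \left(-873 + 1492\right) \left(-283 + \left(\frac{35}{31} - \frac{3}{5}\right) 55 \left(-15 + \left(\frac{35}{31} - \frac{3}{5}\right)\right)\right) = 619 \left(-283 + \left(35 \cdot \frac{1}{31} - \frac{3}{5}\right) 55 \left(-15 + \left(35 \cdot \frac{1}{31} - \frac{3}{5}\right)\right)\right) = 619 \left(-283 + \left(\frac{35}{31} - \frac{3}{5}\right) 55 \left(-15 + \left(\frac{35}{31} - \frac{3}{5}\right)\right)\right) = 619 \left(-283 + \frac{82}{155} \cdot 55 \left(-15 + \frac{82}{155}\right)\right) = 619 \left(-283 + \frac{82}{155} \cdot 55 \left(- \frac{2243}{155}\right)\right) = 619 \left(-283 - \frac{2023186}{4805}\right) = 619 \left(- \frac{3383001}{4805}\right) = - \frac{2094077619}{4805}$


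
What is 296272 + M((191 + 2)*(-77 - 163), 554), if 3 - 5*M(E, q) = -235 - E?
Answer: 1435278/5 ≈ 2.8706e+5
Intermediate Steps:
M(E, q) = 238/5 + E/5 (M(E, q) = ⅗ - (-235 - E)/5 = ⅗ + (47 + E/5) = 238/5 + E/5)
296272 + M((191 + 2)*(-77 - 163), 554) = 296272 + (238/5 + ((191 + 2)*(-77 - 163))/5) = 296272 + (238/5 + (193*(-240))/5) = 296272 + (238/5 + (⅕)*(-46320)) = 296272 + (238/5 - 9264) = 296272 - 46082/5 = 1435278/5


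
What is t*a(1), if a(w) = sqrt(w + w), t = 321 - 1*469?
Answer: -148*sqrt(2) ≈ -209.30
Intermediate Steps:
t = -148 (t = 321 - 469 = -148)
a(w) = sqrt(2)*sqrt(w) (a(w) = sqrt(2*w) = sqrt(2)*sqrt(w))
t*a(1) = -148*sqrt(2)*sqrt(1) = -148*sqrt(2)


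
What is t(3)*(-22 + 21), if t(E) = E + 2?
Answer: -5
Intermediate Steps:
t(E) = 2 + E
t(3)*(-22 + 21) = (2 + 3)*(-22 + 21) = 5*(-1) = -5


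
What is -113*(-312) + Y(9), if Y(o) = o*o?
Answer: 35337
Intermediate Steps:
Y(o) = o²
-113*(-312) + Y(9) = -113*(-312) + 9² = 35256 + 81 = 35337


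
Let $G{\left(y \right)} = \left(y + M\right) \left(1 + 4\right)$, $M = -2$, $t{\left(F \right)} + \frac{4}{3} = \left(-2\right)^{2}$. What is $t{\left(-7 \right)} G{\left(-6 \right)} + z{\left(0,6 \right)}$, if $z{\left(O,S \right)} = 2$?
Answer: $- \frac{314}{3} \approx -104.67$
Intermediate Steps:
$t{\left(F \right)} = \frac{8}{3}$ ($t{\left(F \right)} = - \frac{4}{3} + \left(-2\right)^{2} = - \frac{4}{3} + 4 = \frac{8}{3}$)
$G{\left(y \right)} = -10 + 5 y$ ($G{\left(y \right)} = \left(y - 2\right) \left(1 + 4\right) = \left(-2 + y\right) 5 = -10 + 5 y$)
$t{\left(-7 \right)} G{\left(-6 \right)} + z{\left(0,6 \right)} = \frac{8 \left(-10 + 5 \left(-6\right)\right)}{3} + 2 = \frac{8 \left(-10 - 30\right)}{3} + 2 = \frac{8}{3} \left(-40\right) + 2 = - \frac{320}{3} + 2 = - \frac{314}{3}$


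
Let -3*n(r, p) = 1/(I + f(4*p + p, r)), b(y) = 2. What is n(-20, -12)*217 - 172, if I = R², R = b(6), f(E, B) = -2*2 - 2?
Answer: -815/6 ≈ -135.83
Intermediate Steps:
f(E, B) = -6 (f(E, B) = -4 - 2 = -6)
R = 2
I = 4 (I = 2² = 4)
n(r, p) = ⅙ (n(r, p) = -1/(3*(4 - 6)) = -⅓/(-2) = -⅓*(-½) = ⅙)
n(-20, -12)*217 - 172 = (⅙)*217 - 172 = 217/6 - 172 = -815/6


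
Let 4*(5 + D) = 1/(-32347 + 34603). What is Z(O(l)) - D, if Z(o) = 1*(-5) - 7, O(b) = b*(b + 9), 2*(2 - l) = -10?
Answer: -63169/9024 ≈ -7.0001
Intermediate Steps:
l = 7 (l = 2 - ½*(-10) = 2 + 5 = 7)
O(b) = b*(9 + b)
Z(o) = -12 (Z(o) = -5 - 7 = -12)
D = -45119/9024 (D = -5 + 1/(4*(-32347 + 34603)) = -5 + (¼)/2256 = -5 + (¼)*(1/2256) = -5 + 1/9024 = -45119/9024 ≈ -4.9999)
Z(O(l)) - D = -12 - 1*(-45119/9024) = -12 + 45119/9024 = -63169/9024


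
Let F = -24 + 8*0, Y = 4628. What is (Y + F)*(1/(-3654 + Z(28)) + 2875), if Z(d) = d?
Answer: 23997772198/1813 ≈ 1.3236e+7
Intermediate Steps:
F = -24 (F = -24 + 0 = -24)
(Y + F)*(1/(-3654 + Z(28)) + 2875) = (4628 - 24)*(1/(-3654 + 28) + 2875) = 4604*(1/(-3626) + 2875) = 4604*(-1/3626 + 2875) = 4604*(10424749/3626) = 23997772198/1813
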